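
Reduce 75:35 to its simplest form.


Find GCD(75, 35)
GCD = 5
Divide both by 5: 75/5 = 15, 35/5 = 7
Simplified ratio = 15:7

15:7


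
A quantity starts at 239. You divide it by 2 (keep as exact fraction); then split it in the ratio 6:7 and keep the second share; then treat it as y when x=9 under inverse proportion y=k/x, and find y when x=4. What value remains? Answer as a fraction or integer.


Start with 239.
Step 1: Divide by 2: 239 / 2 = 239/2
Step 2: Split 6:7, second share = 239/2 * 7/13 = 1673/26
Step 3: Inverse prop: k = (1673/26)*9; new y = k/4 = 1673/26*9/4 = 15057/104
Final result = 15057/104

15057/104


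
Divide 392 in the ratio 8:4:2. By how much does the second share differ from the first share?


Total parts = 8 + 4 + 2 = 14
Value per part = 392 / 14 = 28
Shares: 8*28=224, 4*28=112, 2*28=56
Second share = 112, first share = 224
Difference = |112 - 224| = 112

112


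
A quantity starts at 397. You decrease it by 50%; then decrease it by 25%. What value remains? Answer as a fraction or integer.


Start with 397.
Step 1: Decrease by 50%: 397 * 50/100 = 397/2
Step 2: Decrease by 25%: 397/2 * 75/100 = 1191/8
Final result = 1191/8

1191/8


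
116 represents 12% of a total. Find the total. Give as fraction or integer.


Given: 116 is 12% of the whole
Set up: 116 = 12/100 * whole
whole = 116 * 100 / 12
whole = 11600 / 12
whole = 2900/3

2900/3


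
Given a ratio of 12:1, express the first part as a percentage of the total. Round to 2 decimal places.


Total parts = 12 + 1 = 13
First part fraction = 12/13
Percentage = (12/13) * 100
= 0.923077 * 100
= 92.31%

92.31


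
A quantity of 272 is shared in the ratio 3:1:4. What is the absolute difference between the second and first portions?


Total parts = 3 + 1 + 4 = 8
Value per part = 272 / 8 = 34
Shares: 3*34=102, 1*34=34, 4*34=136
Second share = 34, first share = 102
Difference = |34 - 102| = 68

68


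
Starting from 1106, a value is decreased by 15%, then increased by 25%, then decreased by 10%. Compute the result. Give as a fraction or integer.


Start: 1106
Step 1: decrease by 15% => multiply by 85/100
  1106 * 85/100 = 9401/10
Step 2: increase by 25% => multiply by 125/100
  9401/10 * 125/100 = 9401/8
Step 3: decrease by 10% => multiply by 90/100
  9401/8 * 90/100 = 84609/80
Final value = 84609/80

84609/80


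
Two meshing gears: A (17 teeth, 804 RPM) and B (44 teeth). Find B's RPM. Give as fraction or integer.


Gear ratio: teeth_A * RPM_A = teeth_B * RPM_B
17 * 804 = 44 * RPM_B
13668 = 44 * RPM_B
RPM_B = 13668 / 44
RPM_B = 3417/11

3417/11


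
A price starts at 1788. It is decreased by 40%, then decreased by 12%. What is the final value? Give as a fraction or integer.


Start: 1788
Step 1: decrease by 40% => multiply by 60/100
  1788 * 60/100 = 5364/5
Step 2: decrease by 12% => multiply by 88/100
  5364/5 * 88/100 = 118008/125
Final value = 118008/125

118008/125


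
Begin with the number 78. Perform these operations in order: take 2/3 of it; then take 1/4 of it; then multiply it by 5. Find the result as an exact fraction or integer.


Start with 78.
Step 1: Take 2/3: 78 * 2/3 = 52
Step 2: Take 1/4: 52 * 1/4 = 13
Step 3: Multiply by 5: 13 * 5 = 65
Final result = 65

65


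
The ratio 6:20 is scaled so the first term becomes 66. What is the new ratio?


Original ratio: 6:20
First term target: 66
Scale factor = 66 / 6 = 11
Multiply second term: 20 * 11 = 220
Equivalent ratio = 66:220

66:220


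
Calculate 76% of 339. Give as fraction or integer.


Compute 76% of 339
Convert percentage: 76% = 76/100
Multiply: 339 * 76/100
= 25764/100
= 6441/25

6441/25


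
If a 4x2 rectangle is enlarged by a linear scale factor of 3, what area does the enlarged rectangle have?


Original dimensions: 4 x 2
Enlargement factor = 3
New width = 4 * 3 = 12
New height = 2 * 3 = 6
New area = 12 * 6 = 72

72


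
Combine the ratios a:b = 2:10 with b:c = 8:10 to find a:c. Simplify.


Given a:b = 2:10 and b:c = 8:10
Make b consistent. Multiply first ratio by 8: a:b = 16:80
Multiply second ratio by 10: b:c = 80:100
Now b = 80 in both, so a:b:c = 16:80:100
Therefore a:c = 16:100
Simplify by GCD: a:c = 4:25

4:25


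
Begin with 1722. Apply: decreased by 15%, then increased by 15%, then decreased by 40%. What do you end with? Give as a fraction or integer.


Start: 1722
Step 1: decrease by 15% => multiply by 85/100
  1722 * 85/100 = 14637/10
Step 2: increase by 15% => multiply by 115/100
  14637/10 * 115/100 = 336651/200
Step 3: decrease by 40% => multiply by 60/100
  336651/200 * 60/100 = 1009953/1000
Final value = 1009953/1000

1009953/1000


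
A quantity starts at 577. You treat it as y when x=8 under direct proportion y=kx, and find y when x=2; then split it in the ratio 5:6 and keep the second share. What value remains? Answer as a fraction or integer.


Start with 577.
Step 1: Direct prop: k = (577)/8; new y = k*2 = 577*2/8 = 577/4
Step 2: Split 5:6, second share = 577/4 * 6/11 = 1731/22
Final result = 1731/22

1731/22


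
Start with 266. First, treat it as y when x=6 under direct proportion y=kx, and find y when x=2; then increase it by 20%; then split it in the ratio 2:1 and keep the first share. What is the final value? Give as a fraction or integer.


Start with 266.
Step 1: Direct prop: k = (266)/6; new y = k*2 = 266*2/6 = 266/3
Step 2: Increase by 20%: 266/3 * 120/100 = 532/5
Step 3: Split 2:1, first share = 532/5 * 2/3 = 1064/15
Final result = 1064/15

1064/15


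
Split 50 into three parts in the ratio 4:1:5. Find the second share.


Ratio = 4:1:5
Total parts = 4 + 1 + 5 = 10
Value per part = 50 / 10 = 5
First share = 4 * 5 = 20
Middle share = 1 * 5 = 5
Third share = 5 * 5 = 25

5


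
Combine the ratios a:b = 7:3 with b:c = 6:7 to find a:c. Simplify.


Given a:b = 7:3 and b:c = 6:7
Make b consistent. Multiply first ratio by 6: a:b = 42:18
Multiply second ratio by 3: b:c = 18:21
Now b = 18 in both, so a:b:c = 42:18:21
Therefore a:c = 42:21
Simplify by GCD: a:c = 2:1

2:1


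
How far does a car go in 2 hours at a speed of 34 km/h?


Using distance = speed * time
Speed = 34 km/h
Time = 2 hours
Distance = 34 * 2
= 68 km

68


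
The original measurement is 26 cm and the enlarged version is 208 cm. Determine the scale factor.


Original length = 26 cm
Scaled length = 208 cm
Scale factor = 208 / 26
= 8

8


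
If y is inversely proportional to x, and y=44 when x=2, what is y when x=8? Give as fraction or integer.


Inverse proportion: y = k/x
Find k: k = 2 * 44 = 88
Compute y at x=8: y = 88/8
y = 11

11


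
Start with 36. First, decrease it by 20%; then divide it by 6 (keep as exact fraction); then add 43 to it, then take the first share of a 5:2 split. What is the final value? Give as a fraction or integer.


Start with 36.
Step 1: Decrease by 20%: 36 * 80/100 = 144/5
Step 2: Divide by 6: 144/5 / 6 = 24/5
Step 3: Add 43: 24/5+43=239/5; split 5:2 first = 239/5*5/7 = 239/7
Final result = 239/7

239/7


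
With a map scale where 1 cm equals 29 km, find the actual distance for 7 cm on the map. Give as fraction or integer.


Map scale: 1 cm = 29 km
Measured distance on map = 7 cm
Set up proportion: 7 * 29 / 1
= 203 / 1
= 203 km

203


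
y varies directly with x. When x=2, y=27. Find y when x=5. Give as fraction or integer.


Direct proportion: y = kx
Find k: k = 27/2 = 27/2
Compute y at x=5: y = 27/2 * 5
y = 135/2

135/2


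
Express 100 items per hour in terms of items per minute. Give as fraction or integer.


Converting from per hour to per minute
Rate = 100 items per hour
Divide by 60: 100/60
= 5/3 items per minute

5/3


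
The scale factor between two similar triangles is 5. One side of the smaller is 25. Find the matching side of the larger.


Similar triangles have proportional sides
Scale factor = 5
Smaller side = 25
Corresponding larger side = 25 * 5
= 125

125


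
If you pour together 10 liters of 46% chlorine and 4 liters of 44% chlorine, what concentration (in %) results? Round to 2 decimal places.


Solute in mixture 1 = 46% of 10 L = 10*46/100 = 23/5 L
Solute in mixture 2 = 44% of 4 L = 4*44/100 = 44/25 L
Total solute = 23/5 + 44/25 = 159/25 L
Total volume = 10 + 4 = 14 L
Final concentration = 159/25/14 * 100 = 45.43%

45.43


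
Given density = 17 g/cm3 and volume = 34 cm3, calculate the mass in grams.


Using mass = density * volume
Density = 17 g/cm3
Volume = 34 cm3
Mass = 17 * 34
= 578 g

578


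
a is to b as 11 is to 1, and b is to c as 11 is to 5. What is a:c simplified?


Given a:b = 11:1 and b:c = 11:5
Make b consistent. Multiply first ratio by 11: a:b = 121:11
Multiply second ratio by 1: b:c = 11:5
Now b = 11 in both, so a:b:c = 121:11:5
Therefore a:c = 121:5
Simplify by GCD: a:c = 121:5

121:5


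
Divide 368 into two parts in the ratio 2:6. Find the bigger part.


Total parts = 2 + 6 = 8
Value per part = 368 / 8 = 46
First share = 2 * 46 = 92
Second share = 6 * 46 = 276
Larger share = 276

276


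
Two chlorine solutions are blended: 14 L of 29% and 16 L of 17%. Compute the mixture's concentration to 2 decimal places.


Solute in mixture 1 = 29% of 14 L = 14*29/100 = 203/50 L
Solute in mixture 2 = 17% of 16 L = 16*17/100 = 68/25 L
Total solute = 203/50 + 68/25 = 339/50 L
Total volume = 14 + 16 = 30 L
Final concentration = 339/50/30 * 100 = 22.60%

22.60


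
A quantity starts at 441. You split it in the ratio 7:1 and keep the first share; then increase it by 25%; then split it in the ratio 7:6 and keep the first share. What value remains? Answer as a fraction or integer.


Start with 441.
Step 1: Split 7:1, first share = 441 * 7/8 = 3087/8
Step 2: Increase by 25%: 3087/8 * 125/100 = 15435/32
Step 3: Split 7:6, first share = 15435/32 * 7/13 = 108045/416
Final result = 108045/416

108045/416


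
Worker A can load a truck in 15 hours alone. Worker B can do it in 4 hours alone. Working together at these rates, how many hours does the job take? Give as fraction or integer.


Rate of A = 1/15 job per hour
Rate of B = 1/4 job per hour
Combined rate = 1/15 + 1/4
Find common denominator: (4 + 15)/(15*4) = 19/60
Combined rate = 19/60 job per hour
Time together = 1 / (19/60) = 60/19 hours

60/19


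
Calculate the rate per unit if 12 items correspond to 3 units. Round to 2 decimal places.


Total items = 12
Number of units = 3
Unit rate = 12 / 3
= 4 items per unit

4


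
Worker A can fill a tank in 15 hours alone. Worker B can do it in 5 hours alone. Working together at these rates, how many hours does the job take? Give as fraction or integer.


Rate of A = 1/15 job per hour
Rate of B = 1/5 job per hour
Combined rate = 1/15 + 1/5
Find common denominator: (5 + 15)/(15*5) = 20/75
Combined rate = 4/15 job per hour
Time together = 1 / (4/15) = 15/4 hours

15/4


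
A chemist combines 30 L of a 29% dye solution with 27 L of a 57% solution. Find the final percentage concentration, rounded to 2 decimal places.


Solute in mixture 1 = 29% of 30 L = 30*29/100 = 87/10 L
Solute in mixture 2 = 57% of 27 L = 27*57/100 = 1539/100 L
Total solute = 87/10 + 1539/100 = 2409/100 L
Total volume = 30 + 27 = 57 L
Final concentration = 2409/100/57 * 100 = 42.26%

42.26


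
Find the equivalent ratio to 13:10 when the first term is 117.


Original ratio: 13:10
First term target: 117
Scale factor = 117 / 13 = 9
Multiply second term: 10 * 9 = 90
Equivalent ratio = 117:90

117:90


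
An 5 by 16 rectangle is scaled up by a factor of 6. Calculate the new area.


Original dimensions: 5 x 16
Enlargement factor = 6
New width = 5 * 6 = 30
New height = 16 * 6 = 96
New area = 30 * 96 = 2880

2880


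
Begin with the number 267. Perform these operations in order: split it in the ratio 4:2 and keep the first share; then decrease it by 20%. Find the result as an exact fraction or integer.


Start with 267.
Step 1: Split 4:2, first share = 267 * 4/6 = 178
Step 2: Decrease by 20%: 178 * 80/100 = 712/5
Final result = 712/5

712/5


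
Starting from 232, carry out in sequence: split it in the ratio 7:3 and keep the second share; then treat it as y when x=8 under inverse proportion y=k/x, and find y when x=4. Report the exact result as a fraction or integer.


Start with 232.
Step 1: Split 7:3, second share = 232 * 3/10 = 348/5
Step 2: Inverse prop: k = (348/5)*8; new y = k/4 = 348/5*8/4 = 696/5
Final result = 696/5

696/5


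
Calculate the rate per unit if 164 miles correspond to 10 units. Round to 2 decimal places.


Total miles = 164
Number of units = 10
Unit rate = 164 / 10
= 16.40 miles per unit

16.40


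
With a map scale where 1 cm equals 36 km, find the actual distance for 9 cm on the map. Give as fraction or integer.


Map scale: 1 cm = 36 km
Measured distance on map = 9 cm
Set up proportion: 9 * 36 / 1
= 324 / 1
= 324 km

324


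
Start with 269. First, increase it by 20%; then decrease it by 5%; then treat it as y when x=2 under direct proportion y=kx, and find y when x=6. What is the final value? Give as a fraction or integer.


Start with 269.
Step 1: Increase by 20%: 269 * 120/100 = 1614/5
Step 2: Decrease by 5%: 1614/5 * 95/100 = 15333/50
Step 3: Direct prop: k = (15333/50)/2; new y = k*6 = 15333/50*6/2 = 45999/50
Final result = 45999/50

45999/50


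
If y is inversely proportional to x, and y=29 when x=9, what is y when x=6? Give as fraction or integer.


Inverse proportion: y = k/x
Find k: k = 9 * 29 = 261
Compute y at x=6: y = 261/6
y = 87/2

87/2


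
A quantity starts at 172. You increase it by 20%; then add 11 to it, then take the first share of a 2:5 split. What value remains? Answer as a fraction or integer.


Start with 172.
Step 1: Increase by 20%: 172 * 120/100 = 1032/5
Step 2: Add 11: 1032/5+11=1087/5; split 2:5 first = 1087/5*2/7 = 2174/35
Final result = 2174/35

2174/35


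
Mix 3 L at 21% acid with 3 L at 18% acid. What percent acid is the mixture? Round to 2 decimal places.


Solute in mixture 1 = 21% of 3 L = 3*21/100 = 63/100 L
Solute in mixture 2 = 18% of 3 L = 3*18/100 = 27/50 L
Total solute = 63/100 + 27/50 = 117/100 L
Total volume = 3 + 3 = 6 L
Final concentration = 117/100/6 * 100 = 19.50%

19.50


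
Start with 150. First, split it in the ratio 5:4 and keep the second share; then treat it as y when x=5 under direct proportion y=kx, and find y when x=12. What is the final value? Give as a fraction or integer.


Start with 150.
Step 1: Split 5:4, second share = 150 * 4/9 = 200/3
Step 2: Direct prop: k = (200/3)/5; new y = k*12 = 200/3*12/5 = 160
Final result = 160

160


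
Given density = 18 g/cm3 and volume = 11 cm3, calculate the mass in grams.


Using mass = density * volume
Density = 18 g/cm3
Volume = 11 cm3
Mass = 18 * 11
= 198 g

198


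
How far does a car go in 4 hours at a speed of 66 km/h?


Using distance = speed * time
Speed = 66 km/h
Time = 4 hours
Distance = 66 * 4
= 264 km

264


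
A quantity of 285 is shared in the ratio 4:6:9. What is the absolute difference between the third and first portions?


Total parts = 4 + 6 + 9 = 19
Value per part = 285 / 19 = 15
Shares: 4*15=60, 6*15=90, 9*15=135
Third share = 135, first share = 60
Difference = |135 - 60| = 75

75


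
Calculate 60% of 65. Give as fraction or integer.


Compute 60% of 65
Convert percentage: 60% = 60/100
Multiply: 65 * 60/100
= 3900/100
= 39

39


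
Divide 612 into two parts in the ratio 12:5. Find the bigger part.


Total parts = 12 + 5 = 17
Value per part = 612 / 17 = 36
First share = 12 * 36 = 432
Second share = 5 * 36 = 180
Larger share = 432

432


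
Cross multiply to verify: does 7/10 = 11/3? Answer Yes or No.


Cross multiply to check 7/10 = 11/3
Left cross product: 7 * 3 = 21
Right cross product: 10 * 11 = 110
21 != 110
Not equal, so proportions differ => No

No


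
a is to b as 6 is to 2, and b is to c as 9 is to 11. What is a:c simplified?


Given a:b = 6:2 and b:c = 9:11
Make b consistent. Multiply first ratio by 9: a:b = 54:18
Multiply second ratio by 2: b:c = 18:22
Now b = 18 in both, so a:b:c = 54:18:22
Therefore a:c = 54:22
Simplify by GCD: a:c = 27:11

27:11


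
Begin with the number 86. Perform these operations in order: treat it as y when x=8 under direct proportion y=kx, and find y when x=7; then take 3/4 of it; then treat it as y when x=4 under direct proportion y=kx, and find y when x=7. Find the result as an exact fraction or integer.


Start with 86.
Step 1: Direct prop: k = (86)/8; new y = k*7 = 86*7/8 = 301/4
Step 2: Take 3/4: 301/4 * 3/4 = 903/16
Step 3: Direct prop: k = (903/16)/4; new y = k*7 = 903/16*7/4 = 6321/64
Final result = 6321/64

6321/64


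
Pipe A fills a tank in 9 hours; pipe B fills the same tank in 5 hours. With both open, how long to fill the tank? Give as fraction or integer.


Rate of A = 1/9 job per hour
Rate of B = 1/5 job per hour
Combined rate = 1/9 + 1/5
Find common denominator: (5 + 9)/(9*5) = 14/45
Combined rate = 14/45 job per hour
Time together = 1 / (14/45) = 45/14 hours

45/14


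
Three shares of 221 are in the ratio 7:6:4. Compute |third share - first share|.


Total parts = 7 + 6 + 4 = 17
Value per part = 221 / 17 = 13
Shares: 7*13=91, 6*13=78, 4*13=52
Third share = 52, first share = 91
Difference = |52 - 91| = 39

39


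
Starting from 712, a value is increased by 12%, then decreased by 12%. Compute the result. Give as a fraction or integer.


Start: 712
Step 1: increase by 12% => multiply by 112/100
  712 * 112/100 = 19936/25
Step 2: decrease by 12% => multiply by 88/100
  19936/25 * 88/100 = 438592/625
Final value = 438592/625

438592/625


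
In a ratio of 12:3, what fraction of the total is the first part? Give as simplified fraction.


Total parts = 12 + 3 = 15
First part fraction = 12/15
Simplify: 12/15 = 4/5

4/5


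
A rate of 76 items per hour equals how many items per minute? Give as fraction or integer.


Converting from per hour to per minute
Rate = 76 items per hour
Divide by 60: 76/60
= 19/15 items per minute

19/15


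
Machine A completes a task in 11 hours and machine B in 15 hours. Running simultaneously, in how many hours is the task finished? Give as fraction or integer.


Rate of A = 1/11 job per hour
Rate of B = 1/15 job per hour
Combined rate = 1/11 + 1/15
Find common denominator: (15 + 11)/(11*15) = 26/165
Combined rate = 26/165 job per hour
Time together = 1 / (26/165) = 165/26 hours

165/26


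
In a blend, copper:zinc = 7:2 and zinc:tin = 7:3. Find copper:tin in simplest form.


Given a:b = 7:2 and b:c = 7:3
Make b consistent. Multiply first ratio by 7: a:b = 49:14
Multiply second ratio by 2: b:c = 14:6
Now b = 14 in both, so a:b:c = 49:14:6
Therefore a:c = 49:6
Simplify by GCD: a:c = 49:6

49:6


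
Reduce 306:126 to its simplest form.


Find GCD(306, 126)
GCD = 18
Divide both by 18: 306/18 = 17, 126/18 = 7
Simplified ratio = 17:7

17:7


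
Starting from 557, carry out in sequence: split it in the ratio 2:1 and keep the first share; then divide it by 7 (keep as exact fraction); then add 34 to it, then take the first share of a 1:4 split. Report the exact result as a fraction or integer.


Start with 557.
Step 1: Split 2:1, first share = 557 * 2/3 = 1114/3
Step 2: Divide by 7: 1114/3 / 7 = 1114/21
Step 3: Add 34: 1114/21+34=1828/21; split 1:4 first = 1828/21*1/5 = 1828/105
Final result = 1828/105

1828/105


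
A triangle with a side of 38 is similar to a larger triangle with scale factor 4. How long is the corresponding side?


Similar triangles have proportional sides
Scale factor = 4
Smaller side = 38
Corresponding larger side = 38 * 4
= 152

152


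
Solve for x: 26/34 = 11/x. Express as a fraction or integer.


Setting up: 26/34 = 11/x
Cross multiply: 26 * x = 34 * 11
26x = 374
x = 374/26
x = 187/13

187/13


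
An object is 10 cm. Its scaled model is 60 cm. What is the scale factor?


Original length = 10 cm
Scaled length = 60 cm
Scale factor = 60 / 10
= 6

6


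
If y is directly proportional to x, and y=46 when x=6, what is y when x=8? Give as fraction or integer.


Direct proportion: y = kx
Find k: k = 46/6 = 23/3
Compute y at x=8: y = 23/3 * 8
y = 184/3

184/3


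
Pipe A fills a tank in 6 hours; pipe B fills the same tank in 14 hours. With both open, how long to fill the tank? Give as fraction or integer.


Rate of A = 1/6 job per hour
Rate of B = 1/14 job per hour
Combined rate = 1/6 + 1/14
Find common denominator: (14 + 6)/(6*14) = 20/84
Combined rate = 5/21 job per hour
Time together = 1 / (5/21) = 21/5 hours

21/5


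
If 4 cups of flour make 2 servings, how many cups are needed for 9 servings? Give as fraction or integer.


Original: 4 cups for 2 servings
Target servings = 9
Scaling factor = 9/2
New amount = 4 * 9/2
= 36/2
= 18 cups

18


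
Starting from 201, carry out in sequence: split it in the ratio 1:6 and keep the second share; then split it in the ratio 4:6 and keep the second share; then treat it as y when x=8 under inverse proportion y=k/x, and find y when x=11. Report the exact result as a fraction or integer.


Start with 201.
Step 1: Split 1:6, second share = 201 * 6/7 = 1206/7
Step 2: Split 4:6, second share = 1206/7 * 6/10 = 3618/35
Step 3: Inverse prop: k = (3618/35)*8; new y = k/11 = 3618/35*8/11 = 28944/385
Final result = 28944/385

28944/385


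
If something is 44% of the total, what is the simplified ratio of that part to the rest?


Part = 44%, Remainder = 56%
Ratio = 44:56
GCD(44, 56) = 4
Simplify: 11:14 = 11:14

11:14


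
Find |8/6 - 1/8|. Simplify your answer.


Simplify: 8/6 = 4/3 and 1/8 = 1/8
Find common denominator: LCD = 24
Convert: 32/24 and 3/24
Difference = |32 - 3|/24 = 29/24
Simplified = 29/24

29/24


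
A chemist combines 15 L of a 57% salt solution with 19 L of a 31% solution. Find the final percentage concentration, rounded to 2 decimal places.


Solute in mixture 1 = 57% of 15 L = 15*57/100 = 171/20 L
Solute in mixture 2 = 31% of 19 L = 19*31/100 = 589/100 L
Total solute = 171/20 + 589/100 = 361/25 L
Total volume = 15 + 19 = 34 L
Final concentration = 361/25/34 * 100 = 42.47%

42.47


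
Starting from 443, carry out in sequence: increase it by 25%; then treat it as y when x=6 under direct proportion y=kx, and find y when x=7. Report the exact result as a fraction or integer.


Start with 443.
Step 1: Increase by 25%: 443 * 125/100 = 2215/4
Step 2: Direct prop: k = (2215/4)/6; new y = k*7 = 2215/4*7/6 = 15505/24
Final result = 15505/24

15505/24


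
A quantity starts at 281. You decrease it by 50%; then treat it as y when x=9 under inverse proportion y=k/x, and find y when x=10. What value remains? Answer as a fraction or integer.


Start with 281.
Step 1: Decrease by 50%: 281 * 50/100 = 281/2
Step 2: Inverse prop: k = (281/2)*9; new y = k/10 = 281/2*9/10 = 2529/20
Final result = 2529/20

2529/20


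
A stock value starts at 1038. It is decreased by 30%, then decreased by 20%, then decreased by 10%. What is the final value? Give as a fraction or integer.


Start: 1038
Step 1: decrease by 30% => multiply by 70/100
  1038 * 70/100 = 3633/5
Step 2: decrease by 20% => multiply by 80/100
  3633/5 * 80/100 = 14532/25
Step 3: decrease by 10% => multiply by 90/100
  14532/25 * 90/100 = 65394/125
Final value = 65394/125

65394/125


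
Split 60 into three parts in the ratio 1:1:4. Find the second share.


Ratio = 1:1:4
Total parts = 1 + 1 + 4 = 6
Value per part = 60 / 6 = 10
First share = 1 * 10 = 10
Middle share = 1 * 10 = 10
Third share = 4 * 10 = 40

10


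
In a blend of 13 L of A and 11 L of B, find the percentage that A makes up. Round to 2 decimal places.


Volume of A = 13 L
Volume of B = 11 L
Total volume = 13 + 11 = 24 L
Percentage of A = (13/24) * 100
= 54.17%

54.17


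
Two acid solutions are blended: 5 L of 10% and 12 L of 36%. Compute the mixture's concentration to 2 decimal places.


Solute in mixture 1 = 10% of 5 L = 5*10/100 = 1/2 L
Solute in mixture 2 = 36% of 12 L = 12*36/100 = 108/25 L
Total solute = 1/2 + 108/25 = 241/50 L
Total volume = 5 + 12 = 17 L
Final concentration = 241/50/17 * 100 = 28.35%

28.35


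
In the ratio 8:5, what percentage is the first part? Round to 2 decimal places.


Total parts = 8 + 5 = 13
First part fraction = 8/13
Percentage = (8/13) * 100
= 0.615385 * 100
= 61.54%

61.54


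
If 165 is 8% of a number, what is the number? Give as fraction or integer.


Given: 165 is 8% of the whole
Set up: 165 = 8/100 * whole
whole = 165 * 100 / 8
whole = 16500 / 8
whole = 4125/2

4125/2


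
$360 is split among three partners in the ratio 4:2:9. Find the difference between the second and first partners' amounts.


Total parts = 4 + 2 + 9 = 15
Value per part = 360 / 15 = 24
Shares: 4*24=96, 2*24=48, 9*24=216
Second share = 48, first share = 96
Difference = |48 - 96| = 48

48


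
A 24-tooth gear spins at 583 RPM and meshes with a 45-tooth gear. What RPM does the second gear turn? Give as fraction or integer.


Gear ratio: teeth_A * RPM_A = teeth_B * RPM_B
24 * 583 = 45 * RPM_B
13992 = 45 * RPM_B
RPM_B = 13992 / 45
RPM_B = 4664/15

4664/15


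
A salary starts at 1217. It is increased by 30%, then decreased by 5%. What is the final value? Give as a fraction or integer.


Start: 1217
Step 1: increase by 30% => multiply by 130/100
  1217 * 130/100 = 15821/10
Step 2: decrease by 5% => multiply by 95/100
  15821/10 * 95/100 = 300599/200
Final value = 300599/200

300599/200


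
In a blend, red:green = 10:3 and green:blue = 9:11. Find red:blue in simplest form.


Given a:b = 10:3 and b:c = 9:11
Make b consistent. Multiply first ratio by 9: a:b = 90:27
Multiply second ratio by 3: b:c = 27:33
Now b = 27 in both, so a:b:c = 90:27:33
Therefore a:c = 90:33
Simplify by GCD: a:c = 30:11

30:11


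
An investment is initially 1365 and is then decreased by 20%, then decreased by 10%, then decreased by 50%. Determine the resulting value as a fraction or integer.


Start: 1365
Step 1: decrease by 20% => multiply by 80/100
  1365 * 80/100 = 1092
Step 2: decrease by 10% => multiply by 90/100
  1092 * 90/100 = 4914/5
Step 3: decrease by 50% => multiply by 50/100
  4914/5 * 50/100 = 2457/5
Final value = 2457/5

2457/5


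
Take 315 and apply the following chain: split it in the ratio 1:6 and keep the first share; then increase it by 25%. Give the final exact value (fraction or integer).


Start with 315.
Step 1: Split 1:6, first share = 315 * 1/7 = 45
Step 2: Increase by 25%: 45 * 125/100 = 225/4
Final result = 225/4

225/4


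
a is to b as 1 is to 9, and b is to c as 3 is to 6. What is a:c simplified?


Given a:b = 1:9 and b:c = 3:6
Make b consistent. Multiply first ratio by 3: a:b = 3:27
Multiply second ratio by 9: b:c = 27:54
Now b = 27 in both, so a:b:c = 3:27:54
Therefore a:c = 3:54
Simplify by GCD: a:c = 1:18

1:18


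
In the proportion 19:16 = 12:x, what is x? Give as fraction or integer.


Setting up: 19/16 = 12/x
Cross multiply: 19 * x = 16 * 12
19x = 192
x = 192/19
x = 192/19

192/19


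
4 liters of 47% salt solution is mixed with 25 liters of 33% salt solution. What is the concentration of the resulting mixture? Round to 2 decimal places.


Solute in mixture 1 = 47% of 4 L = 4*47/100 = 47/25 L
Solute in mixture 2 = 33% of 25 L = 25*33/100 = 33/4 L
Total solute = 47/25 + 33/4 = 1013/100 L
Total volume = 4 + 25 = 29 L
Final concentration = 1013/100/29 * 100 = 34.93%

34.93


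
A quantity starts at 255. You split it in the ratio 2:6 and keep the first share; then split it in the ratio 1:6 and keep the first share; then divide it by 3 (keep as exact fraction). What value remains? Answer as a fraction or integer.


Start with 255.
Step 1: Split 2:6, first share = 255 * 2/8 = 255/4
Step 2: Split 1:6, first share = 255/4 * 1/7 = 255/28
Step 3: Divide by 3: 255/28 / 3 = 85/28
Final result = 85/28

85/28


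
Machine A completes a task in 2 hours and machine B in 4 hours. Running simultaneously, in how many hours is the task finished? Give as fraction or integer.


Rate of A = 1/2 job per hour
Rate of B = 1/4 job per hour
Combined rate = 1/2 + 1/4
Find common denominator: (4 + 2)/(2*4) = 6/8
Combined rate = 3/4 job per hour
Time together = 1 / (3/4) = 4/3 hours

4/3


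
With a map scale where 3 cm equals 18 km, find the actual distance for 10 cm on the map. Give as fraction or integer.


Map scale: 3 cm = 18 km
Measured distance on map = 10 cm
Set up proportion: 10 * 18 / 3
= 180 / 3
= 60 km

60


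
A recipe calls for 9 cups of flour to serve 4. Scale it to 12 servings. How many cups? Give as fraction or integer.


Original: 9 cups for 4 servings
Target servings = 12
Scaling factor = 12/4
New amount = 9 * 12/4
= 108/4
= 27 cups

27


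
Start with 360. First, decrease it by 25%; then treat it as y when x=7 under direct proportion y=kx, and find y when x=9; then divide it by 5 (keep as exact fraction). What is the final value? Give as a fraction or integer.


Start with 360.
Step 1: Decrease by 25%: 360 * 75/100 = 270
Step 2: Direct prop: k = (270)/7; new y = k*9 = 270*9/7 = 2430/7
Step 3: Divide by 5: 2430/7 / 5 = 486/7
Final result = 486/7

486/7


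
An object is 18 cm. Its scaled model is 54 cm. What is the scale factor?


Original length = 18 cm
Scaled length = 54 cm
Scale factor = 54 / 18
= 3

3


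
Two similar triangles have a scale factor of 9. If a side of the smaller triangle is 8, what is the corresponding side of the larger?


Similar triangles have proportional sides
Scale factor = 9
Smaller side = 8
Corresponding larger side = 8 * 9
= 72

72


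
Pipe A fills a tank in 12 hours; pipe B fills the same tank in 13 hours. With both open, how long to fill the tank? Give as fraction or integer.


Rate of A = 1/12 job per hour
Rate of B = 1/13 job per hour
Combined rate = 1/12 + 1/13
Find common denominator: (13 + 12)/(12*13) = 25/156
Combined rate = 25/156 job per hour
Time together = 1 / (25/156) = 156/25 hours

156/25


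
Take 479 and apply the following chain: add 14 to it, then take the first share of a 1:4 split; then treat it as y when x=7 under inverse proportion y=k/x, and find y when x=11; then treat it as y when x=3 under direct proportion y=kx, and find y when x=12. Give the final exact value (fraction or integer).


Start with 479.
Step 1: Add 14: 479+14=493; split 1:4 first = 493*1/5 = 493/5
Step 2: Inverse prop: k = (493/5)*7; new y = k/11 = 493/5*7/11 = 3451/55
Step 3: Direct prop: k = (3451/55)/3; new y = k*12 = 3451/55*12/3 = 13804/55
Final result = 13804/55

13804/55


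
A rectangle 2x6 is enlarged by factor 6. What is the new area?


Original dimensions: 2 x 6
Enlargement factor = 6
New width = 2 * 6 = 12
New height = 6 * 6 = 36
New area = 12 * 36 = 432

432


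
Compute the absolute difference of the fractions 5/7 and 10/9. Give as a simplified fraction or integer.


Simplify: 5/7 = 5/7 and 10/9 = 10/9
Find common denominator: LCD = 63
Convert: 45/63 and 70/63
Difference = |45 - 70|/63 = 25/63
Simplified = 25/63

25/63


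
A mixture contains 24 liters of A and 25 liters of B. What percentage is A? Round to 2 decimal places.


Volume of A = 24 L
Volume of B = 25 L
Total volume = 24 + 25 = 49 L
Percentage of A = (24/49) * 100
= 48.98%

48.98


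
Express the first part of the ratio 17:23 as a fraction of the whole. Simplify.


Total parts = 17 + 23 = 40
First part fraction = 17/40
Simplify: 17/40 = 17/40

17/40


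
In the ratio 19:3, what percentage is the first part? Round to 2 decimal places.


Total parts = 19 + 3 = 22
First part fraction = 19/22
Percentage = (19/22) * 100
= 0.863636 * 100
= 86.36%

86.36


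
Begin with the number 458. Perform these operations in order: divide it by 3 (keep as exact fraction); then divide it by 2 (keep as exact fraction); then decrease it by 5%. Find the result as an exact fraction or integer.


Start with 458.
Step 1: Divide by 3: 458 / 3 = 458/3
Step 2: Divide by 2: 458/3 / 2 = 229/3
Step 3: Decrease by 5%: 229/3 * 95/100 = 4351/60
Final result = 4351/60

4351/60


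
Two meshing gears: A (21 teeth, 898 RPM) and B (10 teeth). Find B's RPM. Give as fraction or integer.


Gear ratio: teeth_A * RPM_A = teeth_B * RPM_B
21 * 898 = 10 * RPM_B
18858 = 10 * RPM_B
RPM_B = 18858 / 10
RPM_B = 9429/5

9429/5


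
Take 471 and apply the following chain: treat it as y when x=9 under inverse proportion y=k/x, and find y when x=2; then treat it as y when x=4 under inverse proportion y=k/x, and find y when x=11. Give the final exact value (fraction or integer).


Start with 471.
Step 1: Inverse prop: k = (471)*9; new y = k/2 = 471*9/2 = 4239/2
Step 2: Inverse prop: k = (4239/2)*4; new y = k/11 = 4239/2*4/11 = 8478/11
Final result = 8478/11

8478/11


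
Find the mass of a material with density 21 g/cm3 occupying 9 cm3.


Using mass = density * volume
Density = 21 g/cm3
Volume = 9 cm3
Mass = 21 * 9
= 189 g

189


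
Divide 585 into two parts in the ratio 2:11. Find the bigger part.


Total parts = 2 + 11 = 13
Value per part = 585 / 13 = 45
First share = 2 * 45 = 90
Second share = 11 * 45 = 495
Larger share = 495

495


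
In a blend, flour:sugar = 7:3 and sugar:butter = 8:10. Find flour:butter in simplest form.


Given a:b = 7:3 and b:c = 8:10
Make b consistent. Multiply first ratio by 8: a:b = 56:24
Multiply second ratio by 3: b:c = 24:30
Now b = 24 in both, so a:b:c = 56:24:30
Therefore a:c = 56:30
Simplify by GCD: a:c = 28:15

28:15


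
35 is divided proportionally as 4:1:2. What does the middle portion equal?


Ratio = 4:1:2
Total parts = 4 + 1 + 2 = 7
Value per part = 35 / 7 = 5
First share = 4 * 5 = 20
Middle share = 1 * 5 = 5
Third share = 2 * 5 = 10

5


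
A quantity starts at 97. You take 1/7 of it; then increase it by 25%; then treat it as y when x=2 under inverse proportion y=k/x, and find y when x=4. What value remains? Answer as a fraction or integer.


Start with 97.
Step 1: Take 1/7: 97 * 1/7 = 97/7
Step 2: Increase by 25%: 97/7 * 125/100 = 485/28
Step 3: Inverse prop: k = (485/28)*2; new y = k/4 = 485/28*2/4 = 485/56
Final result = 485/56

485/56


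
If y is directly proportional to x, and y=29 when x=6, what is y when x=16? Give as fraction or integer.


Direct proportion: y = kx
Find k: k = 29/6 = 29/6
Compute y at x=16: y = 29/6 * 16
y = 232/3

232/3


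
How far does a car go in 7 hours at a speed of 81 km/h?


Using distance = speed * time
Speed = 81 km/h
Time = 7 hours
Distance = 81 * 7
= 567 km

567


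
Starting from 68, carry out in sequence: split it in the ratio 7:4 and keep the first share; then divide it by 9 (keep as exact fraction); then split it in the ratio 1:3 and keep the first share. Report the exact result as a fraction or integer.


Start with 68.
Step 1: Split 7:4, first share = 68 * 7/11 = 476/11
Step 2: Divide by 9: 476/11 / 9 = 476/99
Step 3: Split 1:3, first share = 476/99 * 1/4 = 119/99
Final result = 119/99

119/99


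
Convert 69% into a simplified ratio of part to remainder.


Part = 69%, Remainder = 31%
Ratio = 69:31
GCD(69, 31) = 1
Simplify: 69:31 = 69:31

69:31


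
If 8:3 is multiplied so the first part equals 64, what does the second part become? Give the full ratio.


Original ratio: 8:3
First term target: 64
Scale factor = 64 / 8 = 8
Multiply second term: 3 * 8 = 24
Equivalent ratio = 64:24

64:24


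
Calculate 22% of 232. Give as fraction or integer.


Compute 22% of 232
Convert percentage: 22% = 22/100
Multiply: 232 * 22/100
= 5104/100
= 1276/25

1276/25


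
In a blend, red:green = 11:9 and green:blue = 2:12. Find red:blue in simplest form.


Given a:b = 11:9 and b:c = 2:12
Make b consistent. Multiply first ratio by 2: a:b = 22:18
Multiply second ratio by 9: b:c = 18:108
Now b = 18 in both, so a:b:c = 22:18:108
Therefore a:c = 22:108
Simplify by GCD: a:c = 11:54

11:54


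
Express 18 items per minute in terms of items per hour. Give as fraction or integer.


Converting from per minute to per hour
Rate = 18 items per minute
Multiply by 60: 18 * 60
= 1080 items per hour

1080


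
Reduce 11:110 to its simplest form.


Find GCD(11, 110)
GCD = 11
Divide both by 11: 11/11 = 1, 110/11 = 10
Simplified ratio = 1:10

1:10


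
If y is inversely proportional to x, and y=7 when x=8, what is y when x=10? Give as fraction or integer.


Inverse proportion: y = k/x
Find k: k = 8 * 7 = 56
Compute y at x=10: y = 56/10
y = 28/5

28/5


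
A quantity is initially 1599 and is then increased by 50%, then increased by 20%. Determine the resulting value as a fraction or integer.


Start: 1599
Step 1: increase by 50% => multiply by 150/100
  1599 * 150/100 = 4797/2
Step 2: increase by 20% => multiply by 120/100
  4797/2 * 120/100 = 14391/5
Final value = 14391/5

14391/5


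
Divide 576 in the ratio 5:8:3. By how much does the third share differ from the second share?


Total parts = 5 + 8 + 3 = 16
Value per part = 576 / 16 = 36
Shares: 5*36=180, 8*36=288, 3*36=108
Third share = 108, second share = 288
Difference = |108 - 288| = 180

180


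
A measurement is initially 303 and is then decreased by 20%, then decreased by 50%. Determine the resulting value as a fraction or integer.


Start: 303
Step 1: decrease by 20% => multiply by 80/100
  303 * 80/100 = 1212/5
Step 2: decrease by 50% => multiply by 50/100
  1212/5 * 50/100 = 606/5
Final value = 606/5

606/5


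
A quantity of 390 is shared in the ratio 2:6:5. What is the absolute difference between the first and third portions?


Total parts = 2 + 6 + 5 = 13
Value per part = 390 / 13 = 30
Shares: 2*30=60, 6*30=180, 5*30=150
First share = 60, third share = 150
Difference = |60 - 150| = 90

90


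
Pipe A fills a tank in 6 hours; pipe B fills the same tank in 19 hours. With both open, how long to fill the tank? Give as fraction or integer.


Rate of A = 1/6 job per hour
Rate of B = 1/19 job per hour
Combined rate = 1/6 + 1/19
Find common denominator: (19 + 6)/(6*19) = 25/114
Combined rate = 25/114 job per hour
Time together = 1 / (25/114) = 114/25 hours

114/25


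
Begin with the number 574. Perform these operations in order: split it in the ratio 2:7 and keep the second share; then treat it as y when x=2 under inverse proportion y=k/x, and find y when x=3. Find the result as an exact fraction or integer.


Start with 574.
Step 1: Split 2:7, second share = 574 * 7/9 = 4018/9
Step 2: Inverse prop: k = (4018/9)*2; new y = k/3 = 4018/9*2/3 = 8036/27
Final result = 8036/27

8036/27


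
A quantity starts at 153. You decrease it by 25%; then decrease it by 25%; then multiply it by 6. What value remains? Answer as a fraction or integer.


Start with 153.
Step 1: Decrease by 25%: 153 * 75/100 = 459/4
Step 2: Decrease by 25%: 459/4 * 75/100 = 1377/16
Step 3: Multiply by 6: 1377/16 * 6 = 4131/8
Final result = 4131/8

4131/8


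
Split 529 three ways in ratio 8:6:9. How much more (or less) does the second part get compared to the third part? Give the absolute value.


Total parts = 8 + 6 + 9 = 23
Value per part = 529 / 23 = 23
Shares: 8*23=184, 6*23=138, 9*23=207
Second share = 138, third share = 207
Difference = |138 - 207| = 69

69


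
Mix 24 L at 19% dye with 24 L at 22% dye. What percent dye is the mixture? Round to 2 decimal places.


Solute in mixture 1 = 19% of 24 L = 24*19/100 = 114/25 L
Solute in mixture 2 = 22% of 24 L = 24*22/100 = 132/25 L
Total solute = 114/25 + 132/25 = 246/25 L
Total volume = 24 + 24 = 48 L
Final concentration = 246/25/48 * 100 = 20.50%

20.50


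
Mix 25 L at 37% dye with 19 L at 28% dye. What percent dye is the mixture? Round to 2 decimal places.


Solute in mixture 1 = 37% of 25 L = 25*37/100 = 37/4 L
Solute in mixture 2 = 28% of 19 L = 19*28/100 = 133/25 L
Total solute = 37/4 + 133/25 = 1457/100 L
Total volume = 25 + 19 = 44 L
Final concentration = 1457/100/44 * 100 = 33.11%

33.11


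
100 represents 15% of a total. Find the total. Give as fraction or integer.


Given: 100 is 15% of the whole
Set up: 100 = 15/100 * whole
whole = 100 * 100 / 15
whole = 10000 / 15
whole = 2000/3

2000/3
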